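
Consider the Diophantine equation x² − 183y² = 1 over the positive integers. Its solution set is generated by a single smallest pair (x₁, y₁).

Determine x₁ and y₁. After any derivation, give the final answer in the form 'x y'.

√183 → a₀=13, period (1,1,8,1,1,26); ℓ=6 even so k=5
a_0=13:  p_0=13·1+0=13,  q_0=13·0+1=1
a_1=1:  p_1=1·13+1=14,  q_1=1·1+0=1
a_2=1:  p_2=1·14+13=27,  q_2=1·1+1=2
…
a_4=1:  p_4=1·230+27=257,  q_4=1·17+2=19
a_5=1:  p_5=1·257+230=487,  q_5=1·19+17=36
fundamental: x₁=487, y₁=36  (since 237169 − 183·1296 = 1)

487 36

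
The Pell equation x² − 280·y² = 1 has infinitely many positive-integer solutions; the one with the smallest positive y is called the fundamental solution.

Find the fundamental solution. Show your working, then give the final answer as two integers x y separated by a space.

[16; 1,2,1,2,1,32] for √280; ℓ=6 ⇒ convergent index 5
i=0: a=16 ⇒ p=16, q=1
…
i=2: a=2 ⇒ p=50, q=3
i=3: a=1 ⇒ p=67, q=4
i=4: a=2 ⇒ p=184, q=11
i=5: a=1 ⇒ p=251, q=15
fundamental: x₁=251, y₁=15  (since 63001 − 280·225 = 1)

251 15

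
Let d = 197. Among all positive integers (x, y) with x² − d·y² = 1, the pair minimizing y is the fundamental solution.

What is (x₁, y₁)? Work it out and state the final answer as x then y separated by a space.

393 28

d=197: √d = [14; 28] (ℓ=1, odd), read p_1/q_1
a_0=14:  p_0=14·1+0=14,  q_0=14·0+1=1
a_1=28:  p_1=28·14+1=393,  q_1=28·1+0=28
→ (393, 28).  Check: 393²=154449, 197·28²=154448, difference 1.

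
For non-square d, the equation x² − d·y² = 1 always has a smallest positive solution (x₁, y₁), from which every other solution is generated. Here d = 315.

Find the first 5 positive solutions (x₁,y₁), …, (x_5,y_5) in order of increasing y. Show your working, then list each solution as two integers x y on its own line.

71 4
10081 568
1431431 80652
203253121 11452016
28860511751 1626105620

d=315: √d = [17; 1,2,1,34] (ℓ=4, even), read p_3/q_3
k=0  a_k=17  p_k/q_k = 17/1
k=1  a_k=1  p_k/q_k = 18/1
k=2  a_k=2  p_k/q_k = 53/3
k=3  a_k=1  p_k/q_k = 71/4
→ (71, 4).  Check: 71²=5041, 315·4²=5040, difference 1.
n=2: (71,4)∘(71,4) = (71·71+315·4·4, 71·4+4·71) = (10081,568)
n=3: (10081,568)∘(71,4) = (71·10081+315·4·568, 71·568+4·10081) = (1431431,80652)
n=4: (1431431,80652)∘(71,4) = (71·1431431+315·4·80652, 71·80652+4·1431431) = (203253121,11452016)
n=5: (203253121,11452016)∘(71,4) = (71·203253121+315·4·11452016, 71·11452016+4·203253121) = (28860511751,1626105620)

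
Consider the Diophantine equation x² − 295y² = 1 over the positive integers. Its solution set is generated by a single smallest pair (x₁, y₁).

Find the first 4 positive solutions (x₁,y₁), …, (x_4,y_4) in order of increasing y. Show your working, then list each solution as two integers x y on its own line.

[17; 5,1,2,3,2,6,2,3,2,1,5,34] for √295; ℓ=12 ⇒ convergent index 11
a_0=17:  p_0=17·1+0=17,  q_0=17·0+1=1
a_1=5:  p_1=5·17+1=86,  q_1=5·1+0=5
…
a_3=2:  p_3=2·103+86=292,  q_3=2·6+5=17
…
a_5=2:  p_5=2·979+292=2250,  q_5=2·57+17=131
a_6=6:  p_6=6·2250+979=14479,  q_6=6·131+57=843
a_7=2:  p_7=2·14479+2250=31208,  q_7=2·843+131=1817
a_8=3:  p_8=3·31208+14479=108103,  q_8=3·1817+843=6294
a_9=2:  p_9=2·108103+31208=247414,  q_9=2·6294+1817=14405
a_10=1:  p_10=1·247414+108103=355517,  q_10=1·14405+6294=20699
a_11=5:  p_11=5·355517+247414=2024999,  q_11=5·20699+14405=117900
(x₁, y₁) = (2024999, 117900);  2024999² − 295·117900² = 1 ✓
(x_2, y_2) = (2024999·2024999 + 295·117900·117900, 2024999·117900 + 117900·2024999) = (8201241900001, 477494764200)
(x_3, y_3) = (2024999·8201241900001 + 295·117900·477494764200, 2024999·477494764200 + 117900·8201241900001) = (33215013292518224999, 1933852840020353700)
(x_4, y_4) = (2024999·33215013292518224999 + 295·117900·1933852840020353700, 2024999·1933852840020353700 + 117900·33215013292518224999) = (134520737404664024967600001, 7832100134376274949528400)

2024999 117900
8201241900001 477494764200
33215013292518224999 1933852840020353700
134520737404664024967600001 7832100134376274949528400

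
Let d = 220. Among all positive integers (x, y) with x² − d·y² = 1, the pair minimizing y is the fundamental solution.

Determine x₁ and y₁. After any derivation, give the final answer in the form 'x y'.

89 6

√220 = [14; 1,4,1,28, …], period ℓ=4 (even) → k=3
k=0  a_k=14  p_k/q_k = 14/1
…
k=2  a_k=4  p_k/q_k = 74/5
k=3  a_k=1  p_k/q_k = 89/6
(x₁, y₁) = (89, 6);  89² − 220·6² = 1 ✓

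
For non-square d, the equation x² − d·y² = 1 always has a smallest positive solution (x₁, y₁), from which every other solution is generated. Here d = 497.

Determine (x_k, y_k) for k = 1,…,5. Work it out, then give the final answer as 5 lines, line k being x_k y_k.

1201887 53912
2889064721537 129592263888
6944658661946678751 311510514535059400
16693389930459326703284737 748800875565868281911712
40127136686692992928199618718687 1799948075862157952969508541688

[22; 3,2,2,5,6,5,2,2,3,44] for √497; ℓ=10 ⇒ convergent index 9
i=0: a=22 ⇒ p=22, q=1
i=1: a=3 ⇒ p=67, q=3
i=2: a=2 ⇒ p=156, q=7
i=3: a=2 ⇒ p=379, q=17
i=4: a=5 ⇒ p=2051, q=92
…
i=6: a=5 ⇒ p=65476, q=2937
…
i=8: a=2 ⇒ p=352750, q=15823
i=9: a=3 ⇒ p=1201887, q=53912
(x₁, y₁) = (1201887, 53912);  1201887² − 497·53912² = 1 ✓
n=2: (1201887,53912)∘(1201887,53912) = (1201887·1201887+497·53912·53912, 1201887·53912+53912·1201887) = (2889064721537,129592263888)
n=3: (2889064721537,129592263888)∘(1201887,53912) = (1201887·2889064721537+497·53912·129592263888, 1201887·129592263888+53912·2889064721537) = (6944658661946678751,311510514535059400)
n=4: (6944658661946678751,311510514535059400)∘(1201887,53912) = (1201887·6944658661946678751+497·53912·311510514535059400, 1201887·311510514535059400+53912·6944658661946678751) = (16693389930459326703284737,748800875565868281911712)
n=5: (16693389930459326703284737,748800875565868281911712)∘(1201887,53912) = (1201887·16693389930459326703284737+497·53912·748800875565868281911712, 1201887·748800875565868281911712+53912·16693389930459326703284737) = (40127136686692992928199618718687,1799948075862157952969508541688)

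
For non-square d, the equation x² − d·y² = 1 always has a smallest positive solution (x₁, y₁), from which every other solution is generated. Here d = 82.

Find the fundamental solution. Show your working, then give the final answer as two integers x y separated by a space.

163 18

√82 → a₀=9, period (18); ℓ=1 odd so k=1
a_0=9:  p_0=9·1+0=9,  q_0=9·0+1=1
a_1=18:  p_1=18·9+1=163,  q_1=18·1+0=18
fundamental: x₁=163, y₁=18  (since 26569 − 82·324 = 1)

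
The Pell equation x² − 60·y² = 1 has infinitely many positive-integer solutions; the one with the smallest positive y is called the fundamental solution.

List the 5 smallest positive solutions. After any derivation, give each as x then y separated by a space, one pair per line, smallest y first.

[7; 1,2,1,14] for √60; ℓ=4 ⇒ convergent index 3
k=0  a_k=7  p_k/q_k = 7/1
…
k=2  a_k=2  p_k/q_k = 23/3
k=3  a_k=1  p_k/q_k = 31/4
→ (31, 4).  Check: 31²=961, 60·4²=960, difference 1.
n=2: (31,4)∘(31,4) = (31·31+60·4·4, 31·4+4·31) = (1921,248)
n=3: (1921,248)∘(31,4) = (31·1921+60·4·248, 31·248+4·1921) = (119071,15372)
n=4: (119071,15372)∘(31,4) = (31·119071+60·4·15372, 31·15372+4·119071) = (7380481,952816)
n=5: (7380481,952816)∘(31,4) = (31·7380481+60·4·952816, 31·952816+4·7380481) = (457470751,59059220)

31 4
1921 248
119071 15372
7380481 952816
457470751 59059220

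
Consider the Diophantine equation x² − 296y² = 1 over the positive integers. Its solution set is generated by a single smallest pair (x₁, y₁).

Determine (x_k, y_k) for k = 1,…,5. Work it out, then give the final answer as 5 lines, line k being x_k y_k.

3699 215
27365201 1590570
202447753299 11767036645
1497708451540801 87052535509140
11080046922051092499 644014645929581075

[17; 4,1,7,1,4,34] for √296; ℓ=6 ⇒ convergent index 5
i=0: a=17 ⇒ p=17, q=1
i=1: a=4 ⇒ p=69, q=4
…
i=3: a=7 ⇒ p=671, q=39
i=4: a=1 ⇒ p=757, q=44
i=5: a=4 ⇒ p=3699, q=215
fundamental: x₁=3699, y₁=215  (since 13682601 − 296·46225 = 1)
n=2: (3699,215)∘(3699,215) = (3699·3699+296·215·215, 3699·215+215·3699) = (27365201,1590570)
n=3: (27365201,1590570)∘(3699,215) = (3699·27365201+296·215·1590570, 3699·1590570+215·27365201) = (202447753299,11767036645)
n=4: (202447753299,11767036645)∘(3699,215) = (3699·202447753299+296·215·11767036645, 3699·11767036645+215·202447753299) = (1497708451540801,87052535509140)
n=5: (1497708451540801,87052535509140)∘(3699,215) = (3699·1497708451540801+296·215·87052535509140, 3699·87052535509140+215·1497708451540801) = (11080046922051092499,644014645929581075)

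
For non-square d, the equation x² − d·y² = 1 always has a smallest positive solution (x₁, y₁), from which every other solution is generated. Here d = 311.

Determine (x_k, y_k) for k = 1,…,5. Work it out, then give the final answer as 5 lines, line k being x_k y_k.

√311 → a₀=17, period (1,1,1,2,1,…,1,1,34); ℓ=16 even so k=15
k=0  a_k=17  p_k/q_k = 17/1
k=1  a_k=1  p_k/q_k = 18/1
k=2  a_k=1  p_k/q_k = 35/2
…
k=5  a_k=1  p_k/q_k = 194/11
…
k=7  a_k=3  p_k/q_k = 4109/233
…
k=9  a_k=3  p_k/q_k = 217583/12338
k=10  a_k=6  p_k/q_k = 1376656/78063
k=11  a_k=1  p_k/q_k = 1594239/90401
k=12  a_k=2  p_k/q_k = 4565134/258865
k=13  a_k=1  p_k/q_k = 6159373/349266
k=14  a_k=1  p_k/q_k = 10724507/608131
k=15  a_k=1  p_k/q_k = 16883880/957397
(x₁, y₁) = (16883880, 957397);  16883880² − 311·957397² = 1 ✓
(x_2, y_2) = (16883880·16883880 + 311·957397·957397, 16883880·957397 + 957397·16883880) = (570130807708799, 32329152120720)
(x_3, y_3) = (16883880·570130807708799 + 311·957397·32329152120720, 16883880·32329152120720 + 957397·570130807708799) = (19252040283316857636360, 1091683049815963029803)
(x_4, y_4) = (16883880·19252040283316857636360 + 311·957397·1091683049815963029803, 16883880·1091683049815963029803 + 957397·19252040283316857636360) = (650098275797375082487964044801, 36863691222253451430108430560)
(x_5, y_5) = (16883880·650098275797375082487964044801 + 311·957397·36863691222253451430108430560, 16883880·36863691222253451430108430560 + 957397·650098275797375082487964044801) = (21952362553539551163393489436611779400, 1244804277907160115380508441163715797)

16883880 957397
570130807708799 32329152120720
19252040283316857636360 1091683049815963029803
650098275797375082487964044801 36863691222253451430108430560
21952362553539551163393489436611779400 1244804277907160115380508441163715797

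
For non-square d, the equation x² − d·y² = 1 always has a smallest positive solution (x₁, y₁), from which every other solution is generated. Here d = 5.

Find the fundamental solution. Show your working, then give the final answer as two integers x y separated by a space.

d=5: √d = [2; 4] (ℓ=1, odd), read p_1/q_1
k=0  a_k=2  p_k/q_k = 2/1
k=1  a_k=4  p_k/q_k = 9/4
fundamental: x₁=9, y₁=4  (since 81 − 5·16 = 1)

9 4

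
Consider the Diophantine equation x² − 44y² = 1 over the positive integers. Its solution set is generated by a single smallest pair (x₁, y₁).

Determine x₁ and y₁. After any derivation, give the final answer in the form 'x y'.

[6; 1,1,1,2,1,1,1,12] for √44; ℓ=8 ⇒ convergent index 7
i=0: a=6 ⇒ p=6, q=1
i=1: a=1 ⇒ p=7, q=1
i=2: a=1 ⇒ p=13, q=2
…
i=4: a=2 ⇒ p=53, q=8
i=5: a=1 ⇒ p=73, q=11
i=6: a=1 ⇒ p=126, q=19
i=7: a=1 ⇒ p=199, q=30
(x₁, y₁) = (199, 30);  199² − 44·30² = 1 ✓

199 30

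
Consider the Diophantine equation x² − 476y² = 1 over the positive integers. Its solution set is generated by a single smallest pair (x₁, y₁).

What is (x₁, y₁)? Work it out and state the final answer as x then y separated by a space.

28799 1320

[21; 1,4,2,10,2,4,1,42] for √476; ℓ=8 ⇒ convergent index 7
k=0  a_k=21  p_k/q_k = 21/1
…
k=2  a_k=4  p_k/q_k = 109/5
…
k=4  a_k=10  p_k/q_k = 2509/115
k=5  a_k=2  p_k/q_k = 5258/241
k=6  a_k=4  p_k/q_k = 23541/1079
k=7  a_k=1  p_k/q_k = 28799/1320
→ (28799, 1320).  Check: 28799²=829382401, 476·1320²=829382400, difference 1.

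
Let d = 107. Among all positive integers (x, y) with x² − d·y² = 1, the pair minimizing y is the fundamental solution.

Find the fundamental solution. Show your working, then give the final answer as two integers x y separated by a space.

√107 = [10; 2,1,9,1,2,20, …], period ℓ=6 (even) → k=5
k=0  a_k=10  p_k/q_k = 10/1
k=1  a_k=2  p_k/q_k = 21/2
k=2  a_k=1  p_k/q_k = 31/3
…
k=4  a_k=1  p_k/q_k = 331/32
k=5  a_k=2  p_k/q_k = 962/93
fundamental: x₁=962, y₁=93  (since 925444 − 107·8649 = 1)

962 93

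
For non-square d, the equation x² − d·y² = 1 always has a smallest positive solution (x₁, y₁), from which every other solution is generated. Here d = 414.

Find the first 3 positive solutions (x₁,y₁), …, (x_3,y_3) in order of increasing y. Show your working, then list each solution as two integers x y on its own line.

√414 → a₀=20, period (2,1,7,2,7,1,2,40); ℓ=8 even so k=7
k=0  a_k=20  p_k/q_k = 20/1
k=1  a_k=2  p_k/q_k = 41/2
k=2  a_k=1  p_k/q_k = 61/3
k=3  a_k=7  p_k/q_k = 468/23
k=4  a_k=2  p_k/q_k = 997/49
…
k=6  a_k=1  p_k/q_k = 8444/415
k=7  a_k=2  p_k/q_k = 24335/1196
fundamental: x₁=24335, y₁=1196  (since 592192225 − 414·1430416 = 1)
(24335+1196√414)^2 = 1184384449 + 58209320√414
(24335+1196√414)^3 = 57643991108495 + 2833047603204√414

24335 1196
1184384449 58209320
57643991108495 2833047603204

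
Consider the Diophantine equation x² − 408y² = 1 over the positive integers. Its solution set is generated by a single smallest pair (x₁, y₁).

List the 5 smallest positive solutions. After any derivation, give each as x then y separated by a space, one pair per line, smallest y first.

101 5
20401 1010
4120901 204015
832401601 41210020
168141002501 8324220025

√408 = [20; 5,40, …], period ℓ=2 (even) → k=1
i=0: a=20 ⇒ p=20, q=1
i=1: a=5 ⇒ p=101, q=5
→ (101, 5).  Check: 101²=10201, 408·5²=10200, difference 1.
n=2: (101,5)∘(101,5) = (101·101+408·5·5, 101·5+5·101) = (20401,1010)
n=3: (20401,1010)∘(101,5) = (101·20401+408·5·1010, 101·1010+5·20401) = (4120901,204015)
n=4: (4120901,204015)∘(101,5) = (101·4120901+408·5·204015, 101·204015+5·4120901) = (832401601,41210020)
n=5: (832401601,41210020)∘(101,5) = (101·832401601+408·5·41210020, 101·41210020+5·832401601) = (168141002501,8324220025)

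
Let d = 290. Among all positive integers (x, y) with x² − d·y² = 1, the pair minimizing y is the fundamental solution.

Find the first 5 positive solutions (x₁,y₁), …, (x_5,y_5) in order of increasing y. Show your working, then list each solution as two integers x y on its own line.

√290 → a₀=17, period (34); ℓ=1 odd so k=1
i=0: a=17 ⇒ p=17, q=1
i=1: a=34 ⇒ p=579, q=34
(x₁, y₁) = (579, 34);  579² − 290·34² = 1 ✓
(579+34√290)^2 = 670481 + 39372√290
(579+34√290)^3 = 776416419 + 45592742√290
(579+34√290)^4 = 899089542721 + 52796355864√290
(579+34√290)^5 = 1041144914054499 + 61138134497770√290

579 34
670481 39372
776416419 45592742
899089542721 52796355864
1041144914054499 61138134497770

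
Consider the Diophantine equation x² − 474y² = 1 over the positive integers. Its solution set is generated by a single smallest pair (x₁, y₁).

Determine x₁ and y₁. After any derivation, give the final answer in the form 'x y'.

193549 8890

d=474: √d = [21; 1,3,2,1,1,…,3,1,42] (ℓ=14, even), read p_13/q_13
a_0=21:  p_0=21·1+0=21,  q_0=21·0+1=1
a_1=1:  p_1=1·21+1=22,  q_1=1·1+0=1
a_2=3:  p_2=3·22+21=87,  q_2=3·1+1=4
a_3=2:  p_3=2·87+22=196,  q_3=2·4+1=9
a_4=1:  p_4=1·196+87=283,  q_4=1·9+4=13
a_5=1:  p_5=1·283+196=479,  q_5=1·13+9=22
…
a_7=6:  p_7=6·762+479=5051,  q_7=6·35+22=232
…
a_9=1:  p_9=1·5813+5051=10864,  q_9=1·267+232=499
a_10=1:  p_10=1·10864+5813=16677,  q_10=1·499+267=766
…
a_12=3:  p_12=3·44218+16677=149331,  q_12=3·2031+766=6859
a_13=1:  p_13=1·149331+44218=193549,  q_13=1·6859+2031=8890
→ (193549, 8890).  Check: 193549²=37461215401, 474·8890²=37461215400, difference 1.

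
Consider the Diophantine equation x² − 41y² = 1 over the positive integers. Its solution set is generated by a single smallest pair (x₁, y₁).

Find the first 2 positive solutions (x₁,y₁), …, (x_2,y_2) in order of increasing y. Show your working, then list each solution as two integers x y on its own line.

2049 320
8396801 1311360

d=41: √d = [6; 2,2,12] (ℓ=3, odd), read p_5/q_5
a_0=6:  p_0=6·1+0=6,  q_0=6·0+1=1
a_1=2:  p_1=2·6+1=13,  q_1=2·1+0=2
a_2=2:  p_2=2·13+6=32,  q_2=2·2+1=5
a_3=12:  p_3=12·32+13=397,  q_3=12·5+2=62
a_4=2:  p_4=2·397+32=826,  q_4=2·62+5=129
a_5=2:  p_5=2·826+397=2049,  q_5=2·129+62=320
fundamental: x₁=2049, y₁=320  (since 4198401 − 41·102400 = 1)
k=2:  x_2 = 2049·2049+41·320·320 = 8396801,  y_2 = 2049·320+320·2049 = 1311360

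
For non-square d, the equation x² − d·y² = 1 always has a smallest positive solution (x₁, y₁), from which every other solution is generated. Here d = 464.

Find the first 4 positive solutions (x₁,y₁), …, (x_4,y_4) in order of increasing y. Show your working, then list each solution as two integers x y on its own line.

d=464: √d = [21; 1,1,5,1,1,1,5,1,1,42] (ℓ=10, even), read p_9/q_9
step 0: (21, 1)  from 21·(1,0) + (0,1)
…
step 3: (237, 11)  from 5·(43,2) + (22,1)
…
step 5: (517, 24)  from 1·(280,13) + (237,11)
…
step 7: (4502, 209)  from 5·(797,37) + (517,24)
step 8: (5299, 246)  from 1·(4502,209) + (797,37)
step 9: (9801, 455)  from 1·(5299,246) + (4502,209)
(x₁, y₁) = (9801, 455);  9801² − 464·455² = 1 ✓
(9801+455√464)^2 = 192119201 + 8918910√464
(9801+455√464)^3 = 3765920568201 + 174828473365√464
(9801+455√464)^4 = 73819574785756801 + 3426987725981820√464

9801 455
192119201 8918910
3765920568201 174828473365
73819574785756801 3426987725981820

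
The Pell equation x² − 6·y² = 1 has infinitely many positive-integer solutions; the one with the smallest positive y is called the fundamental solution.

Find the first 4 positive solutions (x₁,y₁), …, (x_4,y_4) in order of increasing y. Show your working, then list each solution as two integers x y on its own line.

5 2
49 20
485 198
4801 1960

√6 = [2; 2,4, …], period ℓ=2 (even) → k=1
a_0=2:  p_0=2·1+0=2,  q_0=2·0+1=1
a_1=2:  p_1=2·2+1=5,  q_1=2·1+0=2
→ (5, 2).  Check: 5²=25, 6·2²=24, difference 1.
(5+2√6)^2 = 49 + 20√6
(5+2√6)^3 = 485 + 198√6
(5+2√6)^4 = 4801 + 1960√6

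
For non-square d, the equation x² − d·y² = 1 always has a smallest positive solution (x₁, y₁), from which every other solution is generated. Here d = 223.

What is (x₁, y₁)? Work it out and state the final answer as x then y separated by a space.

d=223: √d = [14; 1,13,1,28] (ℓ=4, even), read p_3/q_3
a_0=14:  p_0=14·1+0=14,  q_0=14·0+1=1
…
a_2=13:  p_2=13·15+14=209,  q_2=13·1+1=14
a_3=1:  p_3=1·209+15=224,  q_3=1·14+1=15
(x₁, y₁) = (224, 15);  224² − 223·15² = 1 ✓

224 15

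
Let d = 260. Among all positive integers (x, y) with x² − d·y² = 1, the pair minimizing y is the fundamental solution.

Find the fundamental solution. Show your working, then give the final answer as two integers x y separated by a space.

d=260: √d = [16; 8,32] (ℓ=2, even), read p_1/q_1
i=0: a=16 ⇒ p=16, q=1
i=1: a=8 ⇒ p=129, q=8
→ (129, 8).  Check: 129²=16641, 260·8²=16640, difference 1.

129 8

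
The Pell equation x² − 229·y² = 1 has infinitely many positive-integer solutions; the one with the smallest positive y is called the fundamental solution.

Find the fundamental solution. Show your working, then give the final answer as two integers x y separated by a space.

5848201 386460

d=229: √d = [15; 7,1,1,7,30] (ℓ=5, odd), read p_9/q_9
step 0: (15, 1)  from 15·(1,0) + (0,1)
…
step 2: (121, 8)  from 1·(106,7) + (15,1)
step 3: (227, 15)  from 1·(121,8) + (106,7)
step 4: (1710, 113)  from 7·(227,15) + (121,8)
…
step 6: (362399, 23948)  from 7·(51527,3405) + (1710,113)
step 7: (413926, 27353)  from 1·(362399,23948) + (51527,3405)
step 8: (776325, 51301)  from 1·(413926,27353) + (362399,23948)
step 9: (5848201, 386460)  from 7·(776325,51301) + (413926,27353)
→ (5848201, 386460).  Check: 5848201²=34201454936401, 229·386460²=34201454936400, difference 1.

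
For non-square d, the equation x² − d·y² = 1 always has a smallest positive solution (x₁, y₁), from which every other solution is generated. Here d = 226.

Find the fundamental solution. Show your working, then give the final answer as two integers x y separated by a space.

√226 = [15; 30, …], period ℓ=1 (odd) → k=1
a_0=15:  p_0=15·1+0=15,  q_0=15·0+1=1
a_1=30:  p_1=30·15+1=451,  q_1=30·1+0=30
(x₁, y₁) = (451, 30);  451² − 226·30² = 1 ✓

451 30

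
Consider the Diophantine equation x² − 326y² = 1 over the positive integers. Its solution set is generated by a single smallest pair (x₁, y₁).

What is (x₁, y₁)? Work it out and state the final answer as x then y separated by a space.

325 18

√326 = [18; 18,36, …], period ℓ=2 (even) → k=1
k=0  a_k=18  p_k/q_k = 18/1
k=1  a_k=18  p_k/q_k = 325/18
(x₁, y₁) = (325, 18);  325² − 326·18² = 1 ✓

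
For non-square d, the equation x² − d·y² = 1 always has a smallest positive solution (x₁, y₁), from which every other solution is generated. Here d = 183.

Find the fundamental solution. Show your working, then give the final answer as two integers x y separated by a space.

d=183: √d = [13; 1,1,8,1,1,26] (ℓ=6, even), read p_5/q_5
step 0: (13, 1)  from 13·(1,0) + (0,1)
…
step 4: (257, 19)  from 1·(230,17) + (27,2)
step 5: (487, 36)  from 1·(257,19) + (230,17)
→ (487, 36).  Check: 487²=237169, 183·36²=237168, difference 1.

487 36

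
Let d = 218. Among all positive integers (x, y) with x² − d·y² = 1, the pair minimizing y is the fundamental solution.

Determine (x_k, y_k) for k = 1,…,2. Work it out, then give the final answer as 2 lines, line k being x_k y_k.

126003 8534
31753512017 2150619204

√218 → a₀=14, period (1,3,3,1,28); ℓ=5 odd so k=9
a_0=14:  p_0=14·1+0=14,  q_0=14·0+1=1
a_1=1:  p_1=1·14+1=15,  q_1=1·1+0=1
a_2=3:  p_2=3·15+14=59,  q_2=3·1+1=4
…
a_4=1:  p_4=1·192+59=251,  q_4=1·13+4=17
…
a_6=1:  p_6=1·7220+251=7471,  q_6=1·489+17=506
a_7=3:  p_7=3·7471+7220=29633,  q_7=3·506+489=2007
a_8=3:  p_8=3·29633+7471=96370,  q_8=3·2007+506=6527
a_9=1:  p_9=1·96370+29633=126003,  q_9=1·6527+2007=8534
(x₁, y₁) = (126003, 8534);  126003² − 218·8534² = 1 ✓
n=2: (126003,8534)∘(126003,8534) = (126003·126003+218·8534·8534, 126003·8534+8534·126003) = (31753512017,2150619204)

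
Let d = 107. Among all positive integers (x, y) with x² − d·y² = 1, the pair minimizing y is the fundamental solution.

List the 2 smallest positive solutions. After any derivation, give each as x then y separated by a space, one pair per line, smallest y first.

962 93
1850887 178932

√107 = [10; 2,1,9,1,2,20, …], period ℓ=6 (even) → k=5
i=0: a=10 ⇒ p=10, q=1
i=1: a=2 ⇒ p=21, q=2
i=2: a=1 ⇒ p=31, q=3
i=3: a=9 ⇒ p=300, q=29
i=4: a=1 ⇒ p=331, q=32
i=5: a=2 ⇒ p=962, q=93
fundamental: x₁=962, y₁=93  (since 925444 − 107·8649 = 1)
k=2:  x_2 = 962·962+107·93·93 = 1850887,  y_2 = 962·93+93·962 = 178932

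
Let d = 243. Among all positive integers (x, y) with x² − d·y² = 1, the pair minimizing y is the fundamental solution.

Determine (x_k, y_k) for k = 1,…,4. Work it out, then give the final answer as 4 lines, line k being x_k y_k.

√243 = [15; 1,1,2,3,15,3,2,1,1,30, …], period ℓ=10 (even) → k=9
i=0: a=15 ⇒ p=15, q=1
…
i=2: a=1 ⇒ p=31, q=2
i=3: a=2 ⇒ p=78, q=5
i=4: a=3 ⇒ p=265, q=17
…
i=7: a=2 ⇒ p=28901, q=1854
i=8: a=1 ⇒ p=41325, q=2651
i=9: a=1 ⇒ p=70226, q=4505
(x₁, y₁) = (70226, 4505);  70226² − 243·4505² = 1 ✓
k=2:  x_2 = 70226·70226+243·4505·4505 = 9863382151,  y_2 = 70226·4505+4505·70226 = 632736260
k=3:  x_3 = 70226·9863382151+243·4505·632736260 = 1385331749802026,  y_3 = 70226·632736260+4505·9863382151 = 88869073185015
k=4:  x_4 = 70226·1385331749802026+243·4505·88869073185015 = 194572614913330773601,  y_4 = 70226·88869073185015+4505·1385331749802026 = 12481839066348990520

70226 4505
9863382151 632736260
1385331749802026 88869073185015
194572614913330773601 12481839066348990520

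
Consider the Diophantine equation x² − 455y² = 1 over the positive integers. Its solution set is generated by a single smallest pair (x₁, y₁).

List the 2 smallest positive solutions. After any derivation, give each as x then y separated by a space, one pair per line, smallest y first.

d=455: √d = [21; 3,42] (ℓ=2, even), read p_1/q_1
a_0=21:  p_0=21·1+0=21,  q_0=21·0+1=1
a_1=3:  p_1=3·21+1=64,  q_1=3·1+0=3
→ (64, 3).  Check: 64²=4096, 455·3²=4095, difference 1.
(64+3√455)^2 = 8191 + 384√455

64 3
8191 384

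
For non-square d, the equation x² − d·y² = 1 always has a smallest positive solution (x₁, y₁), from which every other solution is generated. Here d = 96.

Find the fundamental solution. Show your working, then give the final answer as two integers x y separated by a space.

√96 = [9; 1,3,1,18, …], period ℓ=4 (even) → k=3
i=0: a=9 ⇒ p=9, q=1
i=1: a=1 ⇒ p=10, q=1
i=2: a=3 ⇒ p=39, q=4
i=3: a=1 ⇒ p=49, q=5
(x₁, y₁) = (49, 5);  49² − 96·5² = 1 ✓

49 5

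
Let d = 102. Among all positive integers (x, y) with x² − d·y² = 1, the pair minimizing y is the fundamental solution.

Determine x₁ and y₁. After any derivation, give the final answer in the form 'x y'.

[10; 10,20] for √102; ℓ=2 ⇒ convergent index 1
i=0: a=10 ⇒ p=10, q=1
i=1: a=10 ⇒ p=101, q=10
(x₁, y₁) = (101, 10);  101² − 102·10² = 1 ✓

101 10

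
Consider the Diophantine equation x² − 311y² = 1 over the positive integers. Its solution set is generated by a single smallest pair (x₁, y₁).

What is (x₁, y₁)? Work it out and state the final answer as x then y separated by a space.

16883880 957397

√311 → a₀=17, period (1,1,1,2,1,…,1,1,34); ℓ=16 even so k=15
step 0: (17, 1)  from 17·(1,0) + (0,1)
…
step 2: (35, 2)  from 1·(18,1) + (17,1)
step 3: (53, 3)  from 1·(35,2) + (18,1)
step 4: (141, 8)  from 2·(53,3) + (35,2)
…
step 6: (1305, 74)  from 6·(194,11) + (141,8)
step 7: (4109, 233)  from 3·(1305,74) + (194,11)
…
step 9: (217583, 12338)  from 3·(71158,4035) + (4109,233)
…
step 11: (1594239, 90401)  from 1·(1376656,78063) + (217583,12338)
…
step 13: (6159373, 349266)  from 1·(4565134,258865) + (1594239,90401)
step 14: (10724507, 608131)  from 1·(6159373,349266) + (4565134,258865)
step 15: (16883880, 957397)  from 1·(10724507,608131) + (6159373,349266)
→ (16883880, 957397).  Check: 16883880²=285065403854400, 311·957397²=285065403854399, difference 1.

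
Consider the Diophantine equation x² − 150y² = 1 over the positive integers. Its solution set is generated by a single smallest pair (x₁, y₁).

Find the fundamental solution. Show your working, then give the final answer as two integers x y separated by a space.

d=150: √d = [12; 4,24] (ℓ=2, even), read p_1/q_1
k=0  a_k=12  p_k/q_k = 12/1
k=1  a_k=4  p_k/q_k = 49/4
→ (49, 4).  Check: 49²=2401, 150·4²=2400, difference 1.

49 4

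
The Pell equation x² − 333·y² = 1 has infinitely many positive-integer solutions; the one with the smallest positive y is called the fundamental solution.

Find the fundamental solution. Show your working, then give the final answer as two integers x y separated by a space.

[18; 4,36] for √333; ℓ=2 ⇒ convergent index 1
i=0: a=18 ⇒ p=18, q=1
i=1: a=4 ⇒ p=73, q=4
fundamental: x₁=73, y₁=4  (since 5329 − 333·16 = 1)

73 4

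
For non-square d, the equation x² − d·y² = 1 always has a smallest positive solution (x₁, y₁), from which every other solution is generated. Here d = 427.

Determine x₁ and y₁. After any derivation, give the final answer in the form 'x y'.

√427 → a₀=20, period (1,1,1,40); ℓ=4 even so k=3
step 0: (20, 1)  from 20·(1,0) + (0,1)
…
step 2: (41, 2)  from 1·(21,1) + (20,1)
step 3: (62, 3)  from 1·(41,2) + (21,1)
→ (62, 3).  Check: 62²=3844, 427·3²=3843, difference 1.

62 3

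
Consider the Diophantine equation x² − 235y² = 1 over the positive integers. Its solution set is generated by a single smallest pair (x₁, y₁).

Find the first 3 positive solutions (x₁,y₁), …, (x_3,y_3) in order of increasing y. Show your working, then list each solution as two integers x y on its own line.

46 3
4231 276
389206 25389

√235 = [15; 3,30, …], period ℓ=2 (even) → k=1
k=0  a_k=15  p_k/q_k = 15/1
k=1  a_k=3  p_k/q_k = 46/3
→ (46, 3).  Check: 46²=2116, 235·3²=2115, difference 1.
n=2: (46,3)∘(46,3) = (46·46+235·3·3, 46·3+3·46) = (4231,276)
n=3: (4231,276)∘(46,3) = (46·4231+235·3·276, 46·276+3·4231) = (389206,25389)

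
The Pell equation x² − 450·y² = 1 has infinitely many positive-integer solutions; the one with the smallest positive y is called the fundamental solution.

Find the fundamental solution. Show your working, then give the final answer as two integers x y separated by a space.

d=450: √d = [21; 4,1,2,4,2,1,4,42] (ℓ=8, even), read p_7/q_7
i=0: a=21 ⇒ p=21, q=1
i=1: a=4 ⇒ p=85, q=4
i=2: a=1 ⇒ p=106, q=5
i=3: a=2 ⇒ p=297, q=14
i=4: a=4 ⇒ p=1294, q=61
i=5: a=2 ⇒ p=2885, q=136
i=6: a=1 ⇒ p=4179, q=197
i=7: a=4 ⇒ p=19601, q=924
→ (19601, 924).  Check: 19601²=384199201, 450·924²=384199200, difference 1.

19601 924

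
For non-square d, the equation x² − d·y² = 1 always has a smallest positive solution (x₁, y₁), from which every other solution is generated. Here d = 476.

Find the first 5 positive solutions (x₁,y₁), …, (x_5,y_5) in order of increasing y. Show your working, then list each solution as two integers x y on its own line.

√476 = [21; 1,4,2,10,2,4,1,42, …], period ℓ=8 (even) → k=7
k=0  a_k=21  p_k/q_k = 21/1
…
k=2  a_k=4  p_k/q_k = 109/5
k=3  a_k=2  p_k/q_k = 240/11
…
k=5  a_k=2  p_k/q_k = 5258/241
k=6  a_k=4  p_k/q_k = 23541/1079
k=7  a_k=1  p_k/q_k = 28799/1320
(x₁, y₁) = (28799, 1320);  28799² − 476·1320² = 1 ✓
k=2:  x_2 = 28799·28799+476·1320·1320 = 1658764801,  y_2 = 28799·1320+1320·28799 = 76029360
k=3:  x_3 = 28799·1658764801+476·1320·76029360 = 95541534979199,  y_3 = 28799·76029360+1320·1658764801 = 4379139075960
k=4:  x_4 = 28799·95541534979199+476·1320·4379139075960 = 5503001330073139201,  y_4 = 28799·4379139075960+1320·95541534979199 = 252229652421114720
k=5:  x_5 = 28799·5503001330073139201+476·1320·252229652421114720 = 316961870514011136719999,  y_5 = 28799·252229652421114720+1320·5503001330073139201 = 14527923515772226566600

28799 1320
1658764801 76029360
95541534979199 4379139075960
5503001330073139201 252229652421114720
316961870514011136719999 14527923515772226566600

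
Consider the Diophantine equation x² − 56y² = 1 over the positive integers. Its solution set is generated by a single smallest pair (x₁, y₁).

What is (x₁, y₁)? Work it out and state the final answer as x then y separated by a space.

√56 = [7; 2,14, …], period ℓ=2 (even) → k=1
step 0: (7, 1)  from 7·(1,0) + (0,1)
step 1: (15, 2)  from 2·(7,1) + (1,0)
fundamental: x₁=15, y₁=2  (since 225 − 56·4 = 1)

15 2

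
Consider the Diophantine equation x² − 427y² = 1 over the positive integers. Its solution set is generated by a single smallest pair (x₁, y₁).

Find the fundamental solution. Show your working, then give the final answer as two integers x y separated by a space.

62 3

√427 = [20; 1,1,1,40, …], period ℓ=4 (even) → k=3
a_0=20:  p_0=20·1+0=20,  q_0=20·0+1=1
…
a_2=1:  p_2=1·21+20=41,  q_2=1·1+1=2
a_3=1:  p_3=1·41+21=62,  q_3=1·2+1=3
(x₁, y₁) = (62, 3);  62² − 427·3² = 1 ✓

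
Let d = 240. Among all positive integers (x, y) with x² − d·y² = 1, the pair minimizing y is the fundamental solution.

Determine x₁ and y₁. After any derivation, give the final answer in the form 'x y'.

d=240: √d = [15; 2,30] (ℓ=2, even), read p_1/q_1
i=0: a=15 ⇒ p=15, q=1
i=1: a=2 ⇒ p=31, q=2
→ (31, 2).  Check: 31²=961, 240·2²=960, difference 1.

31 2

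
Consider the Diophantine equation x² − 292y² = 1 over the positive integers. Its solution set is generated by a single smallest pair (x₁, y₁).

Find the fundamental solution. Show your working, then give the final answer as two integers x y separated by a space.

√292 = [17; 11,2,1,3,8,3,1,2,11,34, …], period ℓ=10 (even) → k=9
k=0  a_k=17  p_k/q_k = 17/1
k=1  a_k=11  p_k/q_k = 188/11
k=2  a_k=2  p_k/q_k = 393/23
k=3  a_k=1  p_k/q_k = 581/34
k=4  a_k=3  p_k/q_k = 2136/125
k=5  a_k=8  p_k/q_k = 17669/1034
k=6  a_k=3  p_k/q_k = 55143/3227
…
k=8  a_k=2  p_k/q_k = 200767/11749
k=9  a_k=11  p_k/q_k = 2281249/133500
fundamental: x₁=2281249, y₁=133500  (since 5204097000001 − 292·17822250000 = 1)

2281249 133500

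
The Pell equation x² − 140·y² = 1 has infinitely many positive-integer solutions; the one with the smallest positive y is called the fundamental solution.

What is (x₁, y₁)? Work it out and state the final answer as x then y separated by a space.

71 6

√140 → a₀=11, period (1,4,1,22); ℓ=4 even so k=3
k=0  a_k=11  p_k/q_k = 11/1
…
k=2  a_k=4  p_k/q_k = 59/5
k=3  a_k=1  p_k/q_k = 71/6
(x₁, y₁) = (71, 6);  71² − 140·6² = 1 ✓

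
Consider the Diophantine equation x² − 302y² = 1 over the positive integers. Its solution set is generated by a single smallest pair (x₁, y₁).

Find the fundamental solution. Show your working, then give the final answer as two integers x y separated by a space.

4276623 246092

[17; 2,1,1,1,4,…,1,2,34] for √302; ℓ=16 ⇒ convergent index 15
step 0: (17, 1)  from 17·(1,0) + (0,1)
step 1: (35, 2)  from 2·(17,1) + (1,0)
…
step 6: (1425, 82)  from 2·(643,37) + (139,8)
step 7: (2068, 119)  from 1·(1425,82) + (643,37)
step 8: (34513, 1986)  from 16·(2068,119) + (1425,82)
step 9: (36581, 2105)  from 1·(34513,1986) + (2068,119)
…
step 13: (1042237, 59974)  from 1·(574956,33085) + (467281,26889)
step 14: (1617193, 93059)  from 1·(1042237,59974) + (574956,33085)
step 15: (4276623, 246092)  from 2·(1617193,93059) + (1042237,59974)
fundamental: x₁=4276623, y₁=246092  (since 18289504284129 − 302·60561272464 = 1)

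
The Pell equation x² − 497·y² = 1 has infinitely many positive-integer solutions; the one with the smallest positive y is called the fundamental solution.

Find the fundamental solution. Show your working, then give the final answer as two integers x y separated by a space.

1201887 53912

d=497: √d = [22; 3,2,2,5,6,5,2,2,3,44] (ℓ=10, even), read p_9/q_9
k=0  a_k=22  p_k/q_k = 22/1
…
k=3  a_k=2  p_k/q_k = 379/17
k=4  a_k=5  p_k/q_k = 2051/92
k=5  a_k=6  p_k/q_k = 12685/569
k=6  a_k=5  p_k/q_k = 65476/2937
…
k=8  a_k=2  p_k/q_k = 352750/15823
k=9  a_k=3  p_k/q_k = 1201887/53912
(x₁, y₁) = (1201887, 53912);  1201887² − 497·53912² = 1 ✓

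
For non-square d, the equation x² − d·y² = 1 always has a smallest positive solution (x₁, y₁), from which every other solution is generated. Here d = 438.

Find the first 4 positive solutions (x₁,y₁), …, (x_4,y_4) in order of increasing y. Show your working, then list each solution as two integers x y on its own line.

293 14
171697 8204
100614149 4807530
58959719617 2817204376

√438 = [20; 1,12,1,40, …], period ℓ=4 (even) → k=3
i=0: a=20 ⇒ p=20, q=1
i=1: a=1 ⇒ p=21, q=1
i=2: a=12 ⇒ p=272, q=13
i=3: a=1 ⇒ p=293, q=14
fundamental: x₁=293, y₁=14  (since 85849 − 438·196 = 1)
n=2: (293,14)∘(293,14) = (293·293+438·14·14, 293·14+14·293) = (171697,8204)
n=3: (171697,8204)∘(293,14) = (293·171697+438·14·8204, 293·8204+14·171697) = (100614149,4807530)
n=4: (100614149,4807530)∘(293,14) = (293·100614149+438·14·4807530, 293·4807530+14·100614149) = (58959719617,2817204376)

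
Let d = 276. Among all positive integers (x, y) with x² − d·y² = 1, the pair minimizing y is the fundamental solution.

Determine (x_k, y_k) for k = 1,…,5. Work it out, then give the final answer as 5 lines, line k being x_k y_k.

d=276: √d = [16; 1,1,1,1,2,2,2,1,1,1,1,32] (ℓ=12, even), read p_11/q_11
step 0: (16, 1)  from 16·(1,0) + (0,1)
…
step 2: (33, 2)  from 1·(17,1) + (16,1)
step 3: (50, 3)  from 1·(33,2) + (17,1)
step 4: (83, 5)  from 1·(50,3) + (33,2)
step 5: (216, 13)  from 2·(83,5) + (50,3)
step 6: (515, 31)  from 2·(216,13) + (83,5)
step 7: (1246, 75)  from 2·(515,31) + (216,13)
step 8: (1761, 106)  from 1·(1246,75) + (515,31)
step 9: (3007, 181)  from 1·(1761,106) + (1246,75)
step 10: (4768, 287)  from 1·(3007,181) + (1761,106)
step 11: (7775, 468)  from 1·(4768,287) + (3007,181)
→ (7775, 468).  Check: 7775²=60450625, 276·468²=60450624, difference 1.
k=2:  x_2 = 7775·7775+276·468·468 = 120901249,  y_2 = 7775·468+468·7775 = 7277400
k=3:  x_3 = 7775·120901249+276·468·7277400 = 1880014414175,  y_3 = 7775·7277400+468·120901249 = 113163569532
k=4:  x_4 = 7775·1880014414175+276·468·113163569532 = 29234224019520001,  y_4 = 7775·113163569532+468·1880014414175 = 1759693498945200
k=5:  x_5 = 7775·29234224019520001+276·468·1759693498945200 = 454592181623521601375,  y_5 = 7775·1759693498945200+468·29234224019520001 = 27363233795434290468

7775 468
120901249 7277400
1880014414175 113163569532
29234224019520001 1759693498945200
454592181623521601375 27363233795434290468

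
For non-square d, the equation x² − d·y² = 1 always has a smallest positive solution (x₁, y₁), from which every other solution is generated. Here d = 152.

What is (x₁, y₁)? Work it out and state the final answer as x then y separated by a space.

√152 → a₀=12, period (3,24); ℓ=2 even so k=1
k=0  a_k=12  p_k/q_k = 12/1
k=1  a_k=3  p_k/q_k = 37/3
→ (37, 3).  Check: 37²=1369, 152·3²=1368, difference 1.

37 3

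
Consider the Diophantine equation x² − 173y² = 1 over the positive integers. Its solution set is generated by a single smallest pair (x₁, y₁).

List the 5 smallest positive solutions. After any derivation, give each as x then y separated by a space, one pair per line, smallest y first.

d=173: √d = [13; 6,1,1,6,26] (ℓ=5, odd), read p_9/q_9
i=0: a=13 ⇒ p=13, q=1
i=1: a=6 ⇒ p=79, q=6
i=2: a=1 ⇒ p=92, q=7
…
i=4: a=6 ⇒ p=1118, q=85
…
i=6: a=6 ⇒ p=176552, q=13423
i=7: a=1 ⇒ p=205791, q=15646
i=8: a=1 ⇒ p=382343, q=29069
i=9: a=6 ⇒ p=2499849, q=190060
fundamental: x₁=2499849, y₁=190060  (since 6249245022801 − 173·36122803600 = 1)
k=2:  x_2 = 2499849·2499849+173·190060·190060 = 12498490045601,  y_2 = 2499849·190060+190060·2499849 = 950242601880
k=3:  x_3 = 2499849·12498490045601+173·190060·950242601880 = 62488675684008728649,  y_3 = 2499849·950242601880+190060·12498490045601 = 4750926036134042180
k=4:  x_4 = 2499849·62488675684008728649+173·190060·4750926036134042180 = 312424506839974574118902401,  y_4 = 2499849·4750926036134042180+190060·62488675684008728649 = 23753195401006348176659760
k=5:  x_5 = 2499849·312424506839974574118902401+173·190060·23753195401006348176659760 = 1562028181998744709597444087746249,  y_5 = 2499849·23753195401006348176659760+190060·312424506839974574118902401 = 118758803540015886040113314710300

2499849 190060
12498490045601 950242601880
62488675684008728649 4750926036134042180
312424506839974574118902401 23753195401006348176659760
1562028181998744709597444087746249 118758803540015886040113314710300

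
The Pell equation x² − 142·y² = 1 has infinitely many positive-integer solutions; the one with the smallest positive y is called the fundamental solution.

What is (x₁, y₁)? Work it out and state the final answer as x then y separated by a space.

√142 = [11; 1,10,1,22, …], period ℓ=4 (even) → k=3
k=0  a_k=11  p_k/q_k = 11/1
k=1  a_k=1  p_k/q_k = 12/1
k=2  a_k=10  p_k/q_k = 131/11
k=3  a_k=1  p_k/q_k = 143/12
fundamental: x₁=143, y₁=12  (since 20449 − 142·144 = 1)

143 12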